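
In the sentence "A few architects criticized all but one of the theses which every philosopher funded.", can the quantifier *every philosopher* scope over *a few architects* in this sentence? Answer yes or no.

The target quantifier *every philosopher* is part of the relative clause *which every philosopher funded* modifying *all but one of the theses*.
The relative clause forms an island for QR, so the quantifier is confined to the head noun's restrictor.
*every philosopher* > *a few architects* would require crossing that boundary, which is illicit.

No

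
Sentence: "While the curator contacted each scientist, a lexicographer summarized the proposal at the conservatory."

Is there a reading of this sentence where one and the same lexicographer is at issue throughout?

The described interpretation is the *a lexicographer* > *each scientist* scoping.
*a lexicographer* is a matrix-clause argument and can take scope within the matrix clause over the constituent containing *each scientist*, so *a lexicographer* > *each scientist* needs no island-crossing movement and is available.

Yes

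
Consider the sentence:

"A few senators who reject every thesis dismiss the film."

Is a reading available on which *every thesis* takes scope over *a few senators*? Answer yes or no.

No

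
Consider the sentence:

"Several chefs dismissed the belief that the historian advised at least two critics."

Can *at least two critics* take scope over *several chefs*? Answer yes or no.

No

Structurally, *at least two critics* is inside the complex NP *the belief that the historian advised at least two critics*.
The Complex NP Constraint bars QR out of the complement clause of a noun.
So *at least two critics* cannot raise high enough to outscope *several chefs*; only the surface ordering *several chefs* > *at least two critics* is available.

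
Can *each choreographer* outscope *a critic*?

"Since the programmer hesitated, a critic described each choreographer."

Although there is an adjunct clause, *each choreographer* is in the main clause, not inside the adjunct.
QR within a single clause is free, so the lower quantifier may take scope over the higher one.

Yes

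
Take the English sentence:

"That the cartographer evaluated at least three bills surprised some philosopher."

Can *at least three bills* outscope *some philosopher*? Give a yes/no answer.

Structurally, *at least three bills* is inside the sentential subject *that the cartographer evaluated at least three bills*.
The subject-island constraint blocks QR out of a clausal subject.
*at least three bills* is confined to the island and cannot take scope over *some philosopher*.

No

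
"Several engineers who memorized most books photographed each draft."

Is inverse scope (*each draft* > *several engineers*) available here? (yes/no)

*each draft* sits in the matrix clause, not in the relative clause on *several engineers*.
Ordinary QR to a clause-peripheral position gives the wide-scope LF for the lower DP.
The sentence is scopally ambiguous between *several engineers* > *each draft* and *each draft* > *several engineers*.

Yes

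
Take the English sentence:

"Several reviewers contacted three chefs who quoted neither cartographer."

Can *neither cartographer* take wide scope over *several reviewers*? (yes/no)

No

Structurally, *neither cartographer* is inside the relative clause *who quoted neither cartographer* modifying *three chefs*.
Relative clauses are scope islands: a quantifier cannot QR out of a relative clause to take scope in the matrix clause.
So *neither cartographer* cannot raise high enough to outscope *several reviewers*; only the surface ordering *several reviewers* > *neither cartographer* is available.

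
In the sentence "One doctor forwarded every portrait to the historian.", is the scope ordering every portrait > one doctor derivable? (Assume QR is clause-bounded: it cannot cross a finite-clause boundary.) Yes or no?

Yes

*every portrait* and *one doctor* are in the same minimal clause.
No island intervenes, so both surface and inverse scope are derivable.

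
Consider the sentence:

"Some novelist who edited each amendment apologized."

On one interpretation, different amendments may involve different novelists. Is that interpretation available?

The paraphrase describes the scope ordering *each amendment* > *some novelist*.
The DP *each amendment* is contained in the relative clause *who edited each amendment*.
QR out of a relative clause is ruled out by the relative-clause island constraint.
*each amendment* > *some novelist* would require crossing that boundary, which is illicit.
(Only the surface reading survives: one fixed novelist with respect to all the relevant amendments.)

No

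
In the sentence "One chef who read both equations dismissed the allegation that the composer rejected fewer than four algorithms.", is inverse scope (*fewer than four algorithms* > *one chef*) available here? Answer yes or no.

*fewer than four algorithms* sits inside the complex NP *the allegation that the composer rejected fewer than four algorithms*.
The Complex NP Constraint bars QR out of the complement clause of a noun.
So *fewer than four algorithms* cannot raise high enough to outscope *one chef*; only the surface ordering *one chef* > *fewer than four algorithms* is available.

No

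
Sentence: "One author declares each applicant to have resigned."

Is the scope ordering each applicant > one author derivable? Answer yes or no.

Yes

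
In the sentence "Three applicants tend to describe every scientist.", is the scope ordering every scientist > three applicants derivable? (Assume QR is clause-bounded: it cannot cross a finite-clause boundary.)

Yes

Infinitival complements of raising predicates do not block QR; *every scientist* and *three applicants* are effectively clausemates.
No island intervenes, so both surface and inverse scope are derivable.
The sentence is scopally ambiguous between *three applicants* > *every scientist* and *every scientist* > *three applicants*.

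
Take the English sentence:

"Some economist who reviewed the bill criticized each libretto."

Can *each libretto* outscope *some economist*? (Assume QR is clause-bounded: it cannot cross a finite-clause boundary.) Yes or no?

Although the sentence contains a relative clause (*who reviewed the bill*), *each libretto* is outside it, in the matrix VP.
With no island boundary between them, the object can take inverse scope over the subject via ordinary QR within the clause.

Yes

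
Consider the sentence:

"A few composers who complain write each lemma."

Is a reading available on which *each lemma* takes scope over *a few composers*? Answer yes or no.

Yes

The RC *who complain* is an island, but *each lemma* is not inside it — it is the matrix object, a clausemate of *a few composers*.
Nothing blocks QR of the lower DP to a position above the higher one, so inverse scope is available.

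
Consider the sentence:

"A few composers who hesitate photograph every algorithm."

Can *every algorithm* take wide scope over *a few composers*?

Yes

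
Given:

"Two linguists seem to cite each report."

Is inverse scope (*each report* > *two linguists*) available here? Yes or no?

Yes

Infinitival complements of raising predicates do not block QR; *each report* and *two linguists* are effectively clausemates.
Ordinary QR to a clause-peripheral position gives the wide-scope LF for the lower DP.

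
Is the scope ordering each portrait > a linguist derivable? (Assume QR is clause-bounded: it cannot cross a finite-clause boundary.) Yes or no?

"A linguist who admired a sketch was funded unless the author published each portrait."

No

Structurally, *each portrait* is inside the adjunct clause *unless the author published each portrait*.
Since the clause is an adjunct (not a complement), the Adjunct Condition blocks QR across its edge.
The inverse ordering *each portrait* > *a linguist* is therefore underivable.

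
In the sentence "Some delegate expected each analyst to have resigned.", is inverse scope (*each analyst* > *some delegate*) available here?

Yes

The ECM infinitive is scope-transparent — *each analyst* is free to raise above *some delegate*.
Nothing blocks QR of the lower DP to a position above the higher one, so inverse scope is available.
So *each analyst* > *some delegate* is among the available readings.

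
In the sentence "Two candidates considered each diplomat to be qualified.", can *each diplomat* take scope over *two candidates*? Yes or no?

Yes

ECM infinitives lack a CP barrier, so *each diplomat* can QR over the matrix subject *two candidates*.
With no island boundary between them, the object can take inverse scope over the subject via ordinary QR within the clause.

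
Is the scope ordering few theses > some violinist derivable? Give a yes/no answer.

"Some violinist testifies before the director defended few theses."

No

Structurally, *few theses* is inside the adjunct clause *before the director defended few theses*.
Scope out of an adjunct clause is unavailable: QR respects the adjunct-island constraint.
Hence only narrow scope for *few theses* (under *some violinist*) survives.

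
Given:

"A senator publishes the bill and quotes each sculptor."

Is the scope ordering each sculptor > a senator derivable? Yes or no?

*each sculptor* sits inside one conjunct of the coordinate structure (*quotes each sculptor*).
A quantifier cannot raise out of one conjunct of a coordination across the whole coordinate structure — the CSC applies to QR.
The inverse ordering *each sculptor* > *a senator* is therefore underivable.

No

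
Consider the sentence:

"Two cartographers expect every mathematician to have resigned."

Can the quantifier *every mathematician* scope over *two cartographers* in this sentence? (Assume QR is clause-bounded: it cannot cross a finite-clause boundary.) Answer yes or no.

The ECM infinitive is scope-transparent — *every mathematician* is free to raise above *two cartographers*.
Since no island is crossed, the inverse ordering is licensed alongside surface scope.

Yes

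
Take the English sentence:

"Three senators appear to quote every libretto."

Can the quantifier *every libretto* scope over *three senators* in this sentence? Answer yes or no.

Yes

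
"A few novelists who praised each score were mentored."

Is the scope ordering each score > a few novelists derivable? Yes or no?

The DP *each score* is contained in the relative clause *who praised each score*.
The relative clause forms an island for QR, so the quantifier is confined to the head noun's restrictor.
Hence only narrow scope for *each score* (under *a few novelists*) survives.

No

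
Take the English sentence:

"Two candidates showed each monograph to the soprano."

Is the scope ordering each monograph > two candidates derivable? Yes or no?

Yes

*each monograph* is the matrix object and *two candidates* the matrix subject; the two are clausemates.
QR within a single clause is free, so the lower quantifier may take scope over the higher one.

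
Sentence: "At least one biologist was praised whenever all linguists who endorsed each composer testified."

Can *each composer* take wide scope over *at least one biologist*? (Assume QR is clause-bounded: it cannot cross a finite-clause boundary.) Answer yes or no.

The target quantifier *each composer* is part of the relative clause *who endorsed each composer*, which is itself inside the adjunct *whenever all linguists who endorsed each composer testified*.
Even if one barrier were somehow void, the other would still block QR.
*each composer* > *at least one biologist* would require crossing that boundary, which is illicit.

No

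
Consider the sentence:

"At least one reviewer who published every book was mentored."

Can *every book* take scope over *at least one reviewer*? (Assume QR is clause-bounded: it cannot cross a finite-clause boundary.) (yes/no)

The target quantifier *every book* is part of the relative clause *who published every book*.
Relative clauses are scope islands: a quantifier cannot QR out of a relative clause to take scope in the matrix clause.
There is no licit LF on which *every book* c-commands *at least one reviewer*.
(Only the surface reading survives: one fixed reviewer with respect to all the relevant books.)

No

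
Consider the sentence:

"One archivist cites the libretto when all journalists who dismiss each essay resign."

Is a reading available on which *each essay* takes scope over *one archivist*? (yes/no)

*each essay* is embedded in the relative clause *who dismiss each essay*, which is itself inside the adjunct *when all journalists who dismiss each essay resign*.
Nested islands: the RC island is itself inside an adjunct island, so wide scope is doubly excluded.
So *each essay* cannot raise to a position above *one archivist*.

No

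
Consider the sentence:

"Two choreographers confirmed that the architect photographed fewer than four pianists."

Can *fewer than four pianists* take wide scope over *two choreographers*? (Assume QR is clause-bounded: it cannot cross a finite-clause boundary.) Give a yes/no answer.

The target quantifier *fewer than four pianists* is part of the finite complement clause *that the architect photographed fewer than four pianists*.
Under clause-bounded QR, a quantifier in an embedded finite clause cannot raise into the matrix clause.
So *fewer than four pianists* cannot raise to a position above *two choreographers*.

No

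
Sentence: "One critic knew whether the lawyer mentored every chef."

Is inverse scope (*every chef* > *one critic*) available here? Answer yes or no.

*every chef* is embedded in the embedded question *whether the lawyer mentored every chef*.
The wh-island constraint blocks QR out of an embedded interrogative.
So *every chef* cannot raise to a position above *one critic*.
(Only the surface reading survives: one fixed critic with respect to all the relevant chefs.)

No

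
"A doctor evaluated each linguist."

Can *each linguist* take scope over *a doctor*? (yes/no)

*each linguist* is the matrix object and *a doctor* the matrix subject; the two are clausemates.
No island intervenes, so both surface and inverse scope are derivable.

Yes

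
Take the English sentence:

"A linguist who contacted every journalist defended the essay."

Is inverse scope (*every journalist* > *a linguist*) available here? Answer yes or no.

*every journalist* is embedded in the relative clause *who contacted every journalist*.
A relative clause is a scope island — quantifier raising cannot cross its boundary.
*every journalist* > *a linguist* would require crossing that boundary, which is illicit.

No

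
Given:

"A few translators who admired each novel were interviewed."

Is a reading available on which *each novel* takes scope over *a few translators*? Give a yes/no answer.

No

*each novel* sits inside the relative clause *who admired each novel*.
The relative clause forms an island for QR, so the quantifier is confined to the head noun's restrictor.
Hence only narrow scope for *each novel* (under *a few translators*) survives.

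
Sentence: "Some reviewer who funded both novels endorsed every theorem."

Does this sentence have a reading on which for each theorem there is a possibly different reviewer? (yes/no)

Yes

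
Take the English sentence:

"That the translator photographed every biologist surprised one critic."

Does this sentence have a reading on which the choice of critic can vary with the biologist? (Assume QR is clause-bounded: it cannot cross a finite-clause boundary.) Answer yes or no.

No

The described interpretation is the *every biologist* > *one critic* scoping.
*every biologist* occurs within the sentential subject *that the translator photographed every biologist*.
Clausal subjects are scope islands; QR from inside the subject into the matrix is barred.
The ordering *every biologist* > *one critic* is therefore underivable.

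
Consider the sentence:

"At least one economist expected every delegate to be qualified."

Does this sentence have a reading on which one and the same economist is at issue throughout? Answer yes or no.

The described interpretation is the *at least one economist* > *every delegate* scoping.
That is the surface-scope ordering, which is always one of the available readings — island constraints only ever restrict inverse scope.

Yes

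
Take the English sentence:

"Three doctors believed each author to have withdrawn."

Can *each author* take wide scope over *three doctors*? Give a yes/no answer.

Yes

The ECM infinitive is scope-transparent — *each author* is free to raise above *three doctors*.
Clause-internal QR can adjoin the lower DP above the subject, yielding the inverse reading.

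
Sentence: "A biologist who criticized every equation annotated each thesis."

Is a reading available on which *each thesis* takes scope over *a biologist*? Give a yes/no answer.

Yes

Although the sentence contains a relative clause (*who criticized every equation*), *each thesis* is outside it, in the matrix VP.
Nothing blocks QR of the lower DP to a position above the higher one, so inverse scope is available.
The sentence is scopally ambiguous between *a biologist* > *each thesis* and *each thesis* > *a biologist*.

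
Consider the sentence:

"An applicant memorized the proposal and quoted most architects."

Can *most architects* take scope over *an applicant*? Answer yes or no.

No

*most architects* sits inside one conjunct of the coordinate structure (*quoted most architects*).
The Coordinate Structure Constraint blocks movement (including QR) out of a single conjunct.
There is no licit LF on which *most architects* c-commands *an applicant*.
(Only the surface reading survives: one fixed applicant with respect to all the relevant architects.)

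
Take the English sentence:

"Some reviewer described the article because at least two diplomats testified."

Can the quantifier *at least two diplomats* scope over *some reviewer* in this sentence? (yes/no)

No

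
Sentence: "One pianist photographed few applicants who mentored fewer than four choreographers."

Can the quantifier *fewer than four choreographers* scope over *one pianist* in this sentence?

Structurally, *fewer than four choreographers* is inside the relative clause *who mentored fewer than four choreographers* modifying *few applicants*.
Relative clauses block scope extraction: QR cannot target a position outside the modified NP.
So *fewer than four choreographers* cannot raise high enough to outscope *one pianist*; only the surface ordering *one pianist* > *fewer than four choreographers* is available.

No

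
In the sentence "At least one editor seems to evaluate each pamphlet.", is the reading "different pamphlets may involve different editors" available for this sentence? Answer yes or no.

Yes

This is the *each pamphlet* > *at least one editor* reading.
*each pamphlet* is the object of the infinitival complement of a raising predicate; raising infinitives are transparent for QR, so the two DPs are in effect clausemates.
With no island boundary between them, the object can take inverse scope over the subject via ordinary QR within the clause.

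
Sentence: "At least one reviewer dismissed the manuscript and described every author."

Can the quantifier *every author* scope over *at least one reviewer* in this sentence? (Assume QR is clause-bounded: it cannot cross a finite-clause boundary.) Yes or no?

No

*every author* sits inside one conjunct of the coordinate structure (*described every author*).
A quantifier cannot raise out of one conjunct of a coordination across the whole coordinate structure — the CSC applies to QR.
Hence only narrow scope for *every author* (under *at least one reviewer*) survives.
(Only the surface reading survives: one fixed reviewer with respect to all the relevant authors.)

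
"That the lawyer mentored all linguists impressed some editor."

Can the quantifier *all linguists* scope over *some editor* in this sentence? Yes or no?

No

The DP *all linguists* is contained in the sentential subject *that the lawyer mentored all linguists*.
Subjects — clausal subjects included — are islands for extraction, and QR is no exception.
There is no licit LF on which *all linguists* c-commands *some editor*.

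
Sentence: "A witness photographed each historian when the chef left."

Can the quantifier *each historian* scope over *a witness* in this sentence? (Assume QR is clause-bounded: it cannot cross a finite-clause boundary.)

Yes

*each historian* is a matrix argument; the adjunct is an island but the target quantifier is outside it.
QR within a single clause is free, so the lower quantifier may take scope over the higher one.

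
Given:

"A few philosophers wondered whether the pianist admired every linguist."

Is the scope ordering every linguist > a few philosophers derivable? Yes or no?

No

*every linguist* sits inside the embedded question *whether the pianist admired every linguist*.
The wh-island constraint blocks QR out of an embedded interrogative.
So *every linguist* cannot raise to a position above *a few philosophers*.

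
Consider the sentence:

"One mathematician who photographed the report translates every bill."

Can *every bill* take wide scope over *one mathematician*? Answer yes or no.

The relative clause *who photographed the report* modifies *one mathematician*, but *every bill* is not inside that relative clause — it is an argument of the matrix verb.
With no island boundary between them, the object can take inverse scope over the subject via ordinary QR within the clause.
Both orderings are possible: *one mathematician* > *every bill* and *every bill* > *one mathematician*.

Yes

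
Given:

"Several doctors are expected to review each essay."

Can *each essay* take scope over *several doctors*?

Raising constructions are monoclausal for scope purposes; *each essay* is not separated from *several doctors* by any island.
No island intervenes, so both surface and inverse scope are derivable.

Yes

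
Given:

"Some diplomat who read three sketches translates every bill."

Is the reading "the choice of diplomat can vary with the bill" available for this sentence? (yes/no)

That reading corresponds to *every bill* > *some diplomat*.
*every bill* sits in the matrix clause, not in the relative clause on *some diplomat*.
Ordinary QR to a clause-peripheral position gives the wide-scope LF for the lower DP.

Yes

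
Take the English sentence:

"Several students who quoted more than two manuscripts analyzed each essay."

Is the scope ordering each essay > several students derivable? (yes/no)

The relative clause *who quoted more than two manuscripts* modifies *several students*, but *each essay* is not inside that relative clause — it is an argument of the matrix verb.
QR within a single clause is free, so the lower quantifier may take scope over the higher one.

Yes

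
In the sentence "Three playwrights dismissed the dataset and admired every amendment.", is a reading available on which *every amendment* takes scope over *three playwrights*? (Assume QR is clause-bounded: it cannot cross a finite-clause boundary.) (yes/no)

*every amendment* occurs within one conjunct of the coordinate structure (*admired every amendment*).
The Coordinate Structure Constraint blocks movement (including QR) out of a single conjunct.
So the wide-scope reading for *every amendment* is blocked.

No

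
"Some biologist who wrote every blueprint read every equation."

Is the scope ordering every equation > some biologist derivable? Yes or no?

Yes

*every equation* is a matrix argument; only *some biologist* is modified by the relative clause *who wrote every blueprint*, so the RC island is irrelevant to the target quantifier.
Ordinary QR to a clause-peripheral position gives the wide-scope LF for the lower DP.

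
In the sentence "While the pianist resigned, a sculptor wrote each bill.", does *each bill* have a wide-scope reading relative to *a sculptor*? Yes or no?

Yes

The adjunct island is irrelevant here — *each bill* and *a sculptor* are both in the matrix clause.
Clause-internal QR can adjoin the lower DP above the subject, yielding the inverse reading.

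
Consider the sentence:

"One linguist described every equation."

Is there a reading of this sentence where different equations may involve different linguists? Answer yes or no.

The described interpretation is the *every equation* > *one linguist* scoping.
*one linguist* and *every equation* are co-arguments of the matrix verb, with nothing but a clause-internal boundary between them.
No island intervenes, so both surface and inverse scope are derivable.
So *every equation* > *one linguist* is among the available readings.

Yes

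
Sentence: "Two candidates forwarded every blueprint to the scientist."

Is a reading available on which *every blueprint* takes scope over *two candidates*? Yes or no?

*every blueprint* is the matrix object and *two candidates* the matrix subject; the two are clausemates.
No island intervenes, so both surface and inverse scope are derivable.

Yes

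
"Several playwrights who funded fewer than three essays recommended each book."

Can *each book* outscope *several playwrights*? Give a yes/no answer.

The RC *who funded fewer than three essays* is an island, but *each book* is not inside it — it is the matrix object, a clausemate of *several playwrights*.
With no island boundary between them, the object can take inverse scope over the subject via ordinary QR within the clause.
So *each book* > *several playwrights* is among the available readings.

Yes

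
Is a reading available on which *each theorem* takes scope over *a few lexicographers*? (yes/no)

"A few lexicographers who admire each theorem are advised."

No

*each theorem* occurs within the relative clause *who admire each theorem*.
A relative clause is a scope island — quantifier raising cannot cross its boundary.
Hence only narrow scope for *each theorem* (under *a few lexicographers*) survives.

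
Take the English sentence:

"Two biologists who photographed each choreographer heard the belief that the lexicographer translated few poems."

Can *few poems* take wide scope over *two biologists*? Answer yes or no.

The target quantifier *few poems* is part of the complex NP *the belief that the lexicographer translated few poems*.
A that-clause complement to a noun is an island; QR cannot cross the NP boundary.
The inverse ordering *few poems* > *two biologists* is therefore underivable.

No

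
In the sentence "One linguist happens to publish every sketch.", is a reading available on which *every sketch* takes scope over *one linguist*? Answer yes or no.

Raising constructions are monoclausal for scope purposes; *every sketch* is not separated from *one linguist* by any island.
Nothing blocks QR of the lower DP to a position above the higher one, so inverse scope is available.
The sentence is scopally ambiguous between *one linguist* > *every sketch* and *every sketch* > *one linguist*.

Yes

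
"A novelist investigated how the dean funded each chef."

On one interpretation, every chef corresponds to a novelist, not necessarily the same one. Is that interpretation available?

That reading corresponds to *each chef* > *a novelist*.
*each chef* is embedded in the embedded question *how the dean funded each chef*.
QR across an interrogative CP boundary is ruled out as a wh-island violation.
The inverse ordering *each chef* > *a novelist* is therefore underivable.
(Only the surface reading survives: one fixed novelist with respect to all the relevant chefs.)

No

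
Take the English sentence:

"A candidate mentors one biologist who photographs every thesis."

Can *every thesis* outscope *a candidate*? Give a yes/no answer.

No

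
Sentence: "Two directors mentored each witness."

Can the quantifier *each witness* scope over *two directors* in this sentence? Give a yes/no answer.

Yes

*each witness* is the matrix object and *two directors* the matrix subject; the two are clausemates.
Clause-internal QR can adjoin the lower DP above the subject, yielding the inverse reading.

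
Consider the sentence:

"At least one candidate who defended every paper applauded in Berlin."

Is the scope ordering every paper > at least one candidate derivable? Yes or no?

No

*every paper* is embedded in the relative clause *who defended every paper*.
Relative clauses are scope islands: a quantifier cannot QR out of a relative clause to take scope in the matrix clause.
Hence only narrow scope for *every paper* (under *at least one candidate*) survives.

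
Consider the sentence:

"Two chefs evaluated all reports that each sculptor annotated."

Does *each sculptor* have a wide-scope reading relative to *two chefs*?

*each sculptor* occurs within the relative clause *that each sculptor annotated* modifying *all reports*.
Relative clauses block scope extraction: QR cannot target a position outside the modified NP.
There is no licit LF on which *each sculptor* c-commands *two chefs*.

No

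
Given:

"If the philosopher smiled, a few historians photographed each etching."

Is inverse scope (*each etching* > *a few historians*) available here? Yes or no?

Yes

*each etching* is a matrix argument; the adjunct is an island but the target quantifier is outside it.
QR within a single clause is free, so the lower quantifier may take scope over the higher one.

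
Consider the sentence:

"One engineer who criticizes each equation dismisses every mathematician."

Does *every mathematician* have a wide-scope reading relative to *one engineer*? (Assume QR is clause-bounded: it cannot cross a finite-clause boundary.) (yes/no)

*every mathematician* is a matrix argument; only *one engineer* is modified by the relative clause *who criticizes each equation*, so the RC island is irrelevant to the target quantifier.
QR within a single clause is free, so the lower quantifier may take scope over the higher one.
Both orderings are possible: *one engineer* > *every mathematician* and *every mathematician* > *one engineer*.

Yes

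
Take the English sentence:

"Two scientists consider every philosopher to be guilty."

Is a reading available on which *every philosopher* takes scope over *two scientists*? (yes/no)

Yes

*every philosopher* is the subject of an ECM infinitive — the infinitival complement of an ECM verb is not a scope island, so *every philosopher* can raise into the matrix clause.
QR within a single clause is free, so the lower quantifier may take scope over the higher one.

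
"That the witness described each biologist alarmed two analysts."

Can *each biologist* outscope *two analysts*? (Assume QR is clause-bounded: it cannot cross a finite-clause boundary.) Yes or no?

*each biologist* occurs within the sentential subject *that the witness described each biologist*.
The Sentential Subject Constraint rules out raising the quantifier out of the that-clause subject.
So the wide-scope reading for *each biologist* is blocked.

No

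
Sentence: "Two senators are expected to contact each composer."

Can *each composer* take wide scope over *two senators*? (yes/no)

Infinitival complements of raising predicates do not block QR; *each composer* and *two senators* are effectively clausemates.
No island intervenes, so both surface and inverse scope are derivable.
So *each composer* > *two senators* is among the available readings.

Yes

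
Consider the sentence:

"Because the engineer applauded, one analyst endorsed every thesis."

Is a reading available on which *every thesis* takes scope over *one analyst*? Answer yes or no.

The adjunct clause does not contain *every thesis*, which is the matrix object.
With no island boundary between them, the object can take inverse scope over the subject via ordinary QR within the clause.

Yes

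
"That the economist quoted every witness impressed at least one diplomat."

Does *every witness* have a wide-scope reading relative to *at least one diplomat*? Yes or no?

No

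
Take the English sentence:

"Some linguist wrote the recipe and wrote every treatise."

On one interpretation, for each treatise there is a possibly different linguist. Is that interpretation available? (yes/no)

This is the *every treatise* > *some linguist* reading.
Structurally, *every treatise* is inside one conjunct of the coordinate structure (*wrote every treatise*).
Coordinate structures are islands for non-across-the-board movement, QR included.
*every treatise* > *some linguist* would require crossing that boundary, which is illicit.

No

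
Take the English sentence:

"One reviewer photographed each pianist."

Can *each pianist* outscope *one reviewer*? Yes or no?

Both DPs are arguments of the same predicate; there is no clause or island boundary between them.
With no island boundary between them, the object can take inverse scope over the subject via ordinary QR within the clause.
Both orderings are possible: *one reviewer* > *each pianist* and *each pianist* > *one reviewer*.

Yes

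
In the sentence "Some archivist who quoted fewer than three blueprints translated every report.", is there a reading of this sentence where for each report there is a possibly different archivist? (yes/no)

Yes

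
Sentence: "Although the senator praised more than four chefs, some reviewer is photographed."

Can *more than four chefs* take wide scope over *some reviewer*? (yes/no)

No

*more than four chefs* occurs within the adjunct clause *although the senator praised more than four chefs*.
Adjuncts are opaque for quantifier raising; a quantifier in an adjunct stays inside it.
The ordering *more than four chefs* > *some reviewer* is therefore underivable.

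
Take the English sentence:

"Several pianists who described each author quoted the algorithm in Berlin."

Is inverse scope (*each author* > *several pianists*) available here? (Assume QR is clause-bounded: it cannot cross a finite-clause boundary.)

No

*each author* occurs within the relative clause *who described each author*.
The relative clause forms an island for QR, so the quantifier is confined to the head noun's restrictor.
*each author* is confined to the island and cannot take scope over *several pianists*.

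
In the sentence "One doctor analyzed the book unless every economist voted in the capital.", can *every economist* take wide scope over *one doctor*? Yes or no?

The DP *every economist* is contained in the adjunct clause *unless every economist voted in the capital*.
Adjunct clauses are scope islands: a quantifier inside an adjunct cannot raise into the matrix clause.
The inverse ordering *every economist* > *one doctor* is therefore underivable.
(Only the surface reading survives: one fixed doctor with respect to all the relevant economists.)

No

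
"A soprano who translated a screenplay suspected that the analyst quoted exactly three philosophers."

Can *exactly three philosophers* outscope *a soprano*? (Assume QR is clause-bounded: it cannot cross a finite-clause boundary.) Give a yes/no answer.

Structurally, *exactly three philosophers* is inside the finite complement clause *that the analyst quoted exactly three philosophers*.
QR is clause-bounded, so the finite complement is a scope island for the embedded quantifier.
The inverse ordering *exactly three philosophers* > *a soprano* is therefore underivable.
(Only the surface reading survives: one fixed soprano with respect to all the relevant philosophers.)

No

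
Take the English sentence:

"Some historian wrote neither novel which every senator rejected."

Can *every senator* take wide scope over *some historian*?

*every senator* sits inside the relative clause *which every senator rejected* modifying *neither novel*.
QR out of a relative clause is ruled out by the relative-clause island constraint.
There is no licit LF on which *every senator* c-commands *some historian*.

No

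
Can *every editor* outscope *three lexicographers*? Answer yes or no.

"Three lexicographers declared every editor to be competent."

Yes

This is an ECM construction: *every editor* is the infinitival subject, Case-marked by the matrix verb, and the infinitive is transparent for QR.
QR within a single clause is free, so the lower quantifier may take scope over the higher one.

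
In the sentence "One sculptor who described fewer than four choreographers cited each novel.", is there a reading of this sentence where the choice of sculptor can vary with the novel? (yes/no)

Yes

The paraphrase describes the scope ordering *each novel* > *one sculptor*.
*each novel* is a matrix argument; only *one sculptor* is modified by the relative clause *who described fewer than four choreographers*, so the RC island is irrelevant to the target quantifier.
Ordinary QR to a clause-peripheral position gives the wide-scope LF for the lower DP.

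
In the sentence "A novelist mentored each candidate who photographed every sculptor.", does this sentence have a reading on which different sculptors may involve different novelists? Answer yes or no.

The paraphrase describes the scope ordering *every sculptor* > *a novelist*.
The DP *every sculptor* is contained in the relative clause *who photographed every sculptor* modifying *each candidate*.
The relative clause forms an island for QR, so the quantifier is confined to the head noun's restrictor.
There is no licit LF on which *every sculptor* c-commands *a novelist*.

No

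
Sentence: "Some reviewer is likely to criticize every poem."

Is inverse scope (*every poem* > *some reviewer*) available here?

*every poem* is inside a raising infinitive, which is transparent to QR (no CP barrier), so it behaves as a matrix argument.
Ordinary QR to a clause-peripheral position gives the wide-scope LF for the lower DP.
Both orderings are possible: *some reviewer* > *every poem* and *every poem* > *some reviewer*.

Yes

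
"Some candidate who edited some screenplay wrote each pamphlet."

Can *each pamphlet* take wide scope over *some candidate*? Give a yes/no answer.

Yes

Although the sentence contains a relative clause (*who edited some screenplay*), *each pamphlet* is outside it, in the matrix VP.
Since no island is crossed, the inverse ordering is licensed alongside surface scope.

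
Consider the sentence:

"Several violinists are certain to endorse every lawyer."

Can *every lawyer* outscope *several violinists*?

Yes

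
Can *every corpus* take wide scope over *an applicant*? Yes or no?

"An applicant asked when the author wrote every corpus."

No

*every corpus* occurs within the embedded question *when the author wrote every corpus*.
An indirect question is a wh-island; the filled [Spec,CP] blocks QR across the CP edge.
So the wide-scope reading for *every corpus* is blocked.
(Only the surface reading survives: one fixed applicant with respect to all the relevant corpora.)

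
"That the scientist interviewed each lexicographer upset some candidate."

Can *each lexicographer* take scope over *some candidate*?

The target quantifier *each lexicographer* is part of the sentential subject *that the scientist interviewed each lexicographer*.
The subject-island constraint blocks QR out of a clausal subject.
The ordering *each lexicographer* > *some candidate* is therefore underivable.

No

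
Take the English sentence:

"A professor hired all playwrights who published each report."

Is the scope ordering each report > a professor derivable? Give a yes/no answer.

*each report* is embedded in the relative clause *who published each report* modifying *all playwrights*.
A relative clause is a scope island — quantifier raising cannot cross its boundary.
Hence only narrow scope for *each report* (under *a professor*) survives.
(Only the surface reading survives: one fixed professor with respect to all the relevant reports.)

No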